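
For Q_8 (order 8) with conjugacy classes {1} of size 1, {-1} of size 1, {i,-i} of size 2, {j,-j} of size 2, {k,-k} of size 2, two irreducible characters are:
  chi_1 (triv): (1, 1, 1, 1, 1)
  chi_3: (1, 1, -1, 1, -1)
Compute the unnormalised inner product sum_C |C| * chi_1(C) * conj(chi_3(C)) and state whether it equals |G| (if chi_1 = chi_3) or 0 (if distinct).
Sum = 0; so <chi_1, chi_3> = 0 (distinct irreducibles are orthogonal).

Proof sketch: Compute term by term over conjugacy classes (|C| * chi_1(C) * conj(chi_3(C))):
  1*(1)*conj(1) + 1*(1)*conj(1) + 2*(1)*conj(-1) + 2*(1)*conj(1) + 2*(1)*conj(-1)
  = (1) + (1) + (-2) + (2) + (-2)
  = 0.
Dividing by |G| = 8 gives 0/8 = 0, matching the row-orthogonality relation <chi_1, chi_3> = [chi_1 = chi_3].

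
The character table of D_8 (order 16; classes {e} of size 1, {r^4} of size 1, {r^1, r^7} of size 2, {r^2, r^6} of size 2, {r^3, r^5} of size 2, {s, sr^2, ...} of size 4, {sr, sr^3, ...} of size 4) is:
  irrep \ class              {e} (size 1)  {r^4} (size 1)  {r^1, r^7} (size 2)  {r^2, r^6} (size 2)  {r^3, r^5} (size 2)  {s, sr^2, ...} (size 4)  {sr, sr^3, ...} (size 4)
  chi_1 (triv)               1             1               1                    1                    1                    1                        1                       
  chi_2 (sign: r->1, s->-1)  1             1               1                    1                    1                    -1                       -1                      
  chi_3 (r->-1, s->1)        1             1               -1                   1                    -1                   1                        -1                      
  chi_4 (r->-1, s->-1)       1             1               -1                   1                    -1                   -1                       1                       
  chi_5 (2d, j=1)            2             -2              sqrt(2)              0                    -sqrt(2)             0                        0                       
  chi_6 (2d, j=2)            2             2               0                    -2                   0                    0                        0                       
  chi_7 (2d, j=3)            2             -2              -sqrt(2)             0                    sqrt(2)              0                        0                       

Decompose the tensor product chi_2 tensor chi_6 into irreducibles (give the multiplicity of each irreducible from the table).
chi_2 tensor chi_6 = chi_6 (all other irreducibles have multiplicity 0).

Solution. The character of a tensor product is the pointwise product (chi_2 * chi_6)(C) = chi_2(C) * chi_6(C):
  {e}: (1)*(2), {r^4}: (1)*(2), {r^1, r^7}: (1)*(0), {r^2, r^6}: (1)*(-2), {r^3, r^5}: (1)*(0), {s, sr^2, ...}: (-1)*(0), {sr, sr^3, ...}: (-1)*(0)
so (chi_2 * chi_6) takes values
  {e} -> 2, {r^4} -> 2, {r^1, r^7} -> 0, {r^2, r^6} -> -2, {r^3, r^5} -> 0, {s, sr^2, ...} -> 0, {sr, sr^3, ...} -> 0.
Now take the inner product of this character with each irreducible chi from the table, <chi_2*chi_6, chi> = (1/16) sum_C |C| (chi_2*chi_6)(C) conj(chi(C)):
  <chi_2*chi_6, chi_1> = (1/16)[1*(2)*conj(1) + 1*(2)*conj(1) + 2*(0)*conj(1) + 2*(-2)*conj(1) + 2*(0)*conj(1) + 4*(0)*conj(1) + 4*(0)*conj(1)]
      = (1/16)[(2) + (2) + (0) + (-4) + (0) + (0) + (0)] = 0/16 = 0
  <chi_2*chi_6, chi_2> = (1/16)[1*(2)*conj(1) + 1*(2)*conj(1) + 2*(0)*conj(1) + 2*(-2)*conj(1) + 2*(0)*conj(1) + 4*(0)*conj(-1) + 4*(0)*conj(-1)]
      = (1/16)[(2) + (2) + (0) + (-4) + (0) + (0) + (0)] = 0/16 = 0
  <chi_2*chi_6, chi_3> = (1/16)[1*(2)*conj(1) + 1*(2)*conj(1) + 2*(0)*conj(-1) + 2*(-2)*conj(1) + 2*(0)*conj(-1) + 4*(0)*conj(1) + 4*(0)*conj(-1)]
      = (1/16)[(2) + (2) + (0) + (-4) + (0) + (0) + (0)] = 0/16 = 0
  <chi_2*chi_6, chi_4> = (1/16)[1*(2)*conj(1) + 1*(2)*conj(1) + 2*(0)*conj(-1) + 2*(-2)*conj(1) + 2*(0)*conj(-1) + 4*(0)*conj(-1) + 4*(0)*conj(1)]
      = (1/16)[(2) + (2) + (0) + (-4) + (0) + (0) + (0)] = 0/16 = 0
  <chi_2*chi_6, chi_5> = (1/16)[1*(2)*conj(2) + 1*(2)*conj(-2) + 2*(0)*conj(sqrt(2)) + 2*(-2)*conj(0) + 2*(0)*conj(-sqrt(2)) + 4*(0)*conj(0) + 4*(0)*conj(0)]
      = (1/16)[(4) + (-4) + (0) + (0) + (0) + (0) + (0)] = 0/16 = 0
  <chi_2*chi_6, chi_6> = (1/16)[1*(2)*conj(2) + 1*(2)*conj(2) + 2*(0)*conj(0) + 2*(-2)*conj(-2) + 2*(0)*conj(0) + 4*(0)*conj(0) + 4*(0)*conj(0)]
      = (1/16)[(4) + (4) + (0) + (8) + (0) + (0) + (0)] = 16/16 = 1
  <chi_2*chi_6, chi_7> = (1/16)[1*(2)*conj(2) + 1*(2)*conj(-2) + 2*(0)*conj(-sqrt(2)) + 2*(-2)*conj(0) + 2*(0)*conj(sqrt(2)) + 4*(0)*conj(0) + 4*(0)*conj(0)]
      = (1/16)[(4) + (-4) + (0) + (0) + (0) + (0) + (0)] = 0/16 = 0
Hence the multiplicities are chi_6: 1. Dimension check: dim(chi_2)*dim(chi_6) = 1*2 = 2 and sum (mult * dim) = 1*2 = 2.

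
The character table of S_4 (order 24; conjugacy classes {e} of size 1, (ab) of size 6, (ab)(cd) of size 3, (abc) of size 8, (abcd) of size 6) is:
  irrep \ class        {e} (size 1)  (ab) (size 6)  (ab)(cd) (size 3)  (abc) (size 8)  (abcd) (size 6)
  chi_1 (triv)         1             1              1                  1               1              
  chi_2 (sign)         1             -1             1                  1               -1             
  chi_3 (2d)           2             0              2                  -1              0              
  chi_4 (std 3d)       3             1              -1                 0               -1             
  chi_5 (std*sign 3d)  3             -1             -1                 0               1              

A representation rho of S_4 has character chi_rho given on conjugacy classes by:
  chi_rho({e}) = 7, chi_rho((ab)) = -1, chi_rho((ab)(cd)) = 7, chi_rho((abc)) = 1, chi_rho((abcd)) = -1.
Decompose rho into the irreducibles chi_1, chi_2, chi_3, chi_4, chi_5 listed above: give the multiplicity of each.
Multiplicities: chi_1: 1, chi_2: 2, chi_3: 2, chi_4: 0, chi_5: 0.

Derivation: Use <chi_rho, chi> = (1/|G|) sum_C |C| * chi_rho(C) * conj(chi(C)) with |G| = 24 for each irreducible chi in the table:
  <chi_rho, chi_1> = (1/24)[1*(7)*conj(1) + 6*(-1)*conj(1) + 3*(7)*conj(1) + 8*(1)*conj(1) + 6*(-1)*conj(1)]
      = (1/24)[(7) + (-6) + (21) + (8) + (-6)] = 24/24 = 1
  <chi_rho, chi_2> = (1/24)[1*(7)*conj(1) + 6*(-1)*conj(-1) + 3*(7)*conj(1) + 8*(1)*conj(1) + 6*(-1)*conj(-1)]
      = (1/24)[(7) + (6) + (21) + (8) + (6)] = 48/24 = 2
  <chi_rho, chi_3> = (1/24)[1*(7)*conj(2) + 6*(-1)*conj(0) + 3*(7)*conj(2) + 8*(1)*conj(-1) + 6*(-1)*conj(0)]
      = (1/24)[(14) + (0) + (42) + (-8) + (0)] = 48/24 = 2
  <chi_rho, chi_4> = (1/24)[1*(7)*conj(3) + 6*(-1)*conj(1) + 3*(7)*conj(-1) + 8*(1)*conj(0) + 6*(-1)*conj(-1)]
      = (1/24)[(21) + (-6) + (-21) + (0) + (6)] = 0/24 = 0
  <chi_rho, chi_5> = (1/24)[1*(7)*conj(3) + 6*(-1)*conj(-1) + 3*(7)*conj(-1) + 8*(1)*conj(0) + 6*(-1)*conj(1)]
      = (1/24)[(21) + (6) + (-21) + (0) + (-6)] = 0/24 = 0
Dimension check: dim(rho) = sum (mult * dim) = 1*1 + 2*1 + 2*2 + 0*3 + 0*3 = 7 = chi_rho(e) = 7.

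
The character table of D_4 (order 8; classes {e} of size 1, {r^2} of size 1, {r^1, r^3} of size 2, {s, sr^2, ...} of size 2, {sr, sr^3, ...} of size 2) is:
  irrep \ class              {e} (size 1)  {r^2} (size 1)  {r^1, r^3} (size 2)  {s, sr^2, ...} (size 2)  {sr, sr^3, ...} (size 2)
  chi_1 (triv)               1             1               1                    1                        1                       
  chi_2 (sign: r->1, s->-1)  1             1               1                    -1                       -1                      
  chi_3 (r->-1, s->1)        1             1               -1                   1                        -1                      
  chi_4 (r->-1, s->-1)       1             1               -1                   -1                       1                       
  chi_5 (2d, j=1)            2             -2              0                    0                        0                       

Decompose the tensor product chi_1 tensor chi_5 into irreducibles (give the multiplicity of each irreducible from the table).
chi_1 tensor chi_5 = chi_5 (all other irreducibles have multiplicity 0).

Reasoning: The character of a tensor product is the pointwise product (chi_1 * chi_5)(C) = chi_1(C) * chi_5(C):
  {e}: (1)*(2), {r^2}: (1)*(-2), {r^1, r^3}: (1)*(0), {s, sr^2, ...}: (1)*(0), {sr, sr^3, ...}: (1)*(0)
so (chi_1 * chi_5) takes values
  {e} -> 2, {r^2} -> -2, {r^1, r^3} -> 0, {s, sr^2, ...} -> 0, {sr, sr^3, ...} -> 0.
Now take the inner product of this character with each irreducible chi from the table, <chi_1*chi_5, chi> = (1/8) sum_C |C| (chi_1*chi_5)(C) conj(chi(C)):
  <chi_1*chi_5, chi_1> = (1/8)[1*(2)*conj(1) + 1*(-2)*conj(1) + 2*(0)*conj(1) + 2*(0)*conj(1) + 2*(0)*conj(1)]
      = (1/8)[(2) + (-2) + (0) + (0) + (0)] = 0/8 = 0
  <chi_1*chi_5, chi_2> = (1/8)[1*(2)*conj(1) + 1*(-2)*conj(1) + 2*(0)*conj(1) + 2*(0)*conj(-1) + 2*(0)*conj(-1)]
      = (1/8)[(2) + (-2) + (0) + (0) + (0)] = 0/8 = 0
  <chi_1*chi_5, chi_3> = (1/8)[1*(2)*conj(1) + 1*(-2)*conj(1) + 2*(0)*conj(-1) + 2*(0)*conj(1) + 2*(0)*conj(-1)]
      = (1/8)[(2) + (-2) + (0) + (0) + (0)] = 0/8 = 0
  <chi_1*chi_5, chi_4> = (1/8)[1*(2)*conj(1) + 1*(-2)*conj(1) + 2*(0)*conj(-1) + 2*(0)*conj(-1) + 2*(0)*conj(1)]
      = (1/8)[(2) + (-2) + (0) + (0) + (0)] = 0/8 = 0
  <chi_1*chi_5, chi_5> = (1/8)[1*(2)*conj(2) + 1*(-2)*conj(-2) + 2*(0)*conj(0) + 2*(0)*conj(0) + 2*(0)*conj(0)]
      = (1/8)[(4) + (4) + (0) + (0) + (0)] = 8/8 = 1
Hence the multiplicities are chi_5: 1. Dimension check: dim(chi_1)*dim(chi_5) = 1*2 = 2 and sum (mult * dim) = 1*2 = 2.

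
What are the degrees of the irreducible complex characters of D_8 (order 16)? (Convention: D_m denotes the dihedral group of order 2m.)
Dimensions: 1, 1, 1, 1, 2, 2, 2

There are 7 irreducibles (= number of conjugacy classes). Their dimensions d_i satisfy sum d_i^2 = |G| = 16: 1 + 1 + 1 + 1 + 4 + 4 + 4 = 16.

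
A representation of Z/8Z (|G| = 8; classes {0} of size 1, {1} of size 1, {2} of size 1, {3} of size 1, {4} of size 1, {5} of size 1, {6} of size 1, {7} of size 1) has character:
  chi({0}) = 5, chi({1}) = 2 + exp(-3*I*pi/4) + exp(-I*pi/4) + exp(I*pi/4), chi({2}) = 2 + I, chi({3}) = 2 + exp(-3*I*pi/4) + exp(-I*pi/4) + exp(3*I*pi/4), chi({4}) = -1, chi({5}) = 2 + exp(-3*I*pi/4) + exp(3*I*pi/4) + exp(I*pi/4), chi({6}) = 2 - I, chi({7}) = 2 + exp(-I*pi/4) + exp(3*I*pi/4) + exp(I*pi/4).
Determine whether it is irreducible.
Not irreducible (reducible): <chi, chi> = 7 > 1.

Proof sketch: <chi, chi> = (1/|G|) sum_C |C| * |chi(C)|^2 = (1/8)[1*|5|^2 + 1*|2 + exp(-3*I*pi/4) + exp(-I*pi/4) + exp(I*pi/4)|^2 + 1*|2 + I|^2 + 1*|2 + exp(-3*I*pi/4) + exp(-I*pi/4) + exp(3*I*pi/4)|^2 + 1*|-1|^2 + 1*|2 + exp(-3*I*pi/4) + exp(3*I*pi/4) + exp(I*pi/4)|^2 + 1*|2 - I|^2 + 1*|2 + exp(-I*pi/4) + exp(3*I*pi/4) + exp(I*pi/4)|^2]
  = (1/8)[(25) + (5 + 4*exp(-I*pi/4) + 2*exp(-3*I*pi/4) + 2*exp(3*I*pi/4) + 4*exp(I*pi/4)) + (5) + (5 + 4*exp(-3*I*pi/4) + 2*exp(-I*pi/4) + 2*exp(I*pi/4) + 4*exp(3*I*pi/4)) + (1) + (5 + 4*exp(-3*I*pi/4) + 2*exp(-I*pi/4) + 2*exp(I*pi/4) + 4*exp(3*I*pi/4)) + (5) + (5 + 4*exp(-I*pi/4) + 2*exp(-3*I*pi/4) + 2*exp(3*I*pi/4) + 4*exp(I*pi/4))] = 56/8 = 7.
(Exp terms are combined using exp(i*s)*conj(exp(i*t)) = exp(i*(s-t)), and sums of them are collapsed using the identity that for every m > 1 the m distinct m-th roots of unity sum to 0, e.g. 1 + exp(2*I*pi/3) + exp(-2*I*pi/3) = 0.)
A character is irreducible iff <chi, chi> = 1, so this representation is reducible.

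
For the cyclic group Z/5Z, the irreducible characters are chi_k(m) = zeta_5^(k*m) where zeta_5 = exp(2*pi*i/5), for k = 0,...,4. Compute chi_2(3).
chi_2(3) = zeta_5^6 = exp(2*I*pi/5)

Reasoning: chi_2(3) = zeta_5^(2*3) = zeta_5^6. Since zeta_5^5 = 1, this equals zeta_5^1 = exp(2*pi*i*1/5) = exp(2*I*pi/5).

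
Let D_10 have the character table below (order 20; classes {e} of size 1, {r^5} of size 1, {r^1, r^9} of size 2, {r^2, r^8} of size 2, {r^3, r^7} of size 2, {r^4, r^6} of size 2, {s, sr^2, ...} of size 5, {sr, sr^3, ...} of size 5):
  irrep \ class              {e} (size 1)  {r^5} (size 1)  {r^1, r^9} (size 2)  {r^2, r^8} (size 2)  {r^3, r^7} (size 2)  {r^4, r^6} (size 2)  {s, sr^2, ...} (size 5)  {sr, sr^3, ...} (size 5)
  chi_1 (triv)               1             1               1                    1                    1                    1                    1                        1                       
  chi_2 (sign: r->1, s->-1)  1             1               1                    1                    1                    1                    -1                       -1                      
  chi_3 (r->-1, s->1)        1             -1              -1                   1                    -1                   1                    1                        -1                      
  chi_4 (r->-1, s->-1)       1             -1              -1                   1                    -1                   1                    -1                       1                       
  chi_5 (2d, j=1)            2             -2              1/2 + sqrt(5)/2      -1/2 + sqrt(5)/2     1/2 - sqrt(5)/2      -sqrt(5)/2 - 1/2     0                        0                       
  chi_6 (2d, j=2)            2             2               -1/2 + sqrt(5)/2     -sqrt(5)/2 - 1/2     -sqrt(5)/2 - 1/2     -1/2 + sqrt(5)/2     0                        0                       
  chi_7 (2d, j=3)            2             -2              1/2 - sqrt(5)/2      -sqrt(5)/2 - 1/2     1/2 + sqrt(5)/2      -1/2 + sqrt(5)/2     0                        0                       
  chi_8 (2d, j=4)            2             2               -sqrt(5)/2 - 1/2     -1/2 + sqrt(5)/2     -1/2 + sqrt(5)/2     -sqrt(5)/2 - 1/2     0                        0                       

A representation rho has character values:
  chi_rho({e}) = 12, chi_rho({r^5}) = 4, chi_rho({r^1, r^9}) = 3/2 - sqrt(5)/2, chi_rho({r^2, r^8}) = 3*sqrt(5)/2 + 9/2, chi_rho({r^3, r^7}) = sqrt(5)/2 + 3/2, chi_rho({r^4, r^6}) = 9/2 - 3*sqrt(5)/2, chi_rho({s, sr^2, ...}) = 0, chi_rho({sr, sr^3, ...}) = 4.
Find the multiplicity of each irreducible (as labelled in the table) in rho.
Multiplicities: chi_1: 3, chi_2: 1, chi_3: 0, chi_4: 2, chi_5: 1, chi_6: 0, chi_7: 0, chi_8: 2.

Argument: Use <chi_rho, chi> = (1/|G|) sum_C |C| * chi_rho(C) * conj(chi(C)) with |G| = 20 for each irreducible chi in the table:
  <chi_rho, chi_1> = (1/20)[1*(12)*conj(1) + 1*(4)*conj(1) + 2*(3/2 - sqrt(5)/2)*conj(1) + 2*(3*sqrt(5)/2 + 9/2)*conj(1) + 2*(sqrt(5)/2 + 3/2)*conj(1) + 2*(9/2 - 3*sqrt(5)/2)*conj(1) + 5*(0)*conj(1) + 5*(4)*conj(1)]
      = (1/20)[(12) + (4) + (3 - sqrt(5)) + (3*sqrt(5) + 9) + (sqrt(5) + 3) + (9 - 3*sqrt(5)) + (0) + (20)] = 60/20 = 3
  <chi_rho, chi_2> = (1/20)[1*(12)*conj(1) + 1*(4)*conj(1) + 2*(3/2 - sqrt(5)/2)*conj(1) + 2*(3*sqrt(5)/2 + 9/2)*conj(1) + 2*(sqrt(5)/2 + 3/2)*conj(1) + 2*(9/2 - 3*sqrt(5)/2)*conj(1) + 5*(0)*conj(-1) + 5*(4)*conj(-1)]
      = (1/20)[(12) + (4) + (3 - sqrt(5)) + (3*sqrt(5) + 9) + (sqrt(5) + 3) + (9 - 3*sqrt(5)) + (0) + (-20)] = 20/20 = 1
  <chi_rho, chi_3> = (1/20)[1*(12)*conj(1) + 1*(4)*conj(-1) + 2*(3/2 - sqrt(5)/2)*conj(-1) + 2*(3*sqrt(5)/2 + 9/2)*conj(1) + 2*(sqrt(5)/2 + 3/2)*conj(-1) + 2*(9/2 - 3*sqrt(5)/2)*conj(1) + 5*(0)*conj(1) + 5*(4)*conj(-1)]
      = (1/20)[(12) + (-4) + (-3 + sqrt(5)) + (3*sqrt(5) + 9) + (-3 - sqrt(5)) + (9 - 3*sqrt(5)) + (0) + (-20)] = 0/20 = 0
  <chi_rho, chi_4> = (1/20)[1*(12)*conj(1) + 1*(4)*conj(-1) + 2*(3/2 - sqrt(5)/2)*conj(-1) + 2*(3*sqrt(5)/2 + 9/2)*conj(1) + 2*(sqrt(5)/2 + 3/2)*conj(-1) + 2*(9/2 - 3*sqrt(5)/2)*conj(1) + 5*(0)*conj(-1) + 5*(4)*conj(1)]
      = (1/20)[(12) + (-4) + (-3 + sqrt(5)) + (3*sqrt(5) + 9) + (-3 - sqrt(5)) + (9 - 3*sqrt(5)) + (0) + (20)] = 40/20 = 2
  <chi_rho, chi_5> = (1/20)[1*(12)*conj(2) + 1*(4)*conj(-2) + 2*(3/2 - sqrt(5)/2)*conj(1/2 + sqrt(5)/2) + 2*(3*sqrt(5)/2 + 9/2)*conj(-1/2 + sqrt(5)/2) + 2*(sqrt(5)/2 + 3/2)*conj(1/2 - sqrt(5)/2) + 2*(9/2 - 3*sqrt(5)/2)*conj(-sqrt(5)/2 - 1/2) + 5*(0)*conj(0) + 5*(4)*conj(0)]
      = (1/20)[(24) + (-8) + (-1 + sqrt(5)) + (3 + 3*sqrt(5)) + (-sqrt(5) - 1) + (3 - 3*sqrt(5)) + (0) + (0)] = 20/20 = 1
  <chi_rho, chi_6> = (1/20)[1*(12)*conj(2) + 1*(4)*conj(2) + 2*(3/2 - sqrt(5)/2)*conj(-1/2 + sqrt(5)/2) + 2*(3*sqrt(5)/2 + 9/2)*conj(-sqrt(5)/2 - 1/2) + 2*(sqrt(5)/2 + 3/2)*conj(-sqrt(5)/2 - 1/2) + 2*(9/2 - 3*sqrt(5)/2)*conj(-1/2 + sqrt(5)/2) + 5*(0)*conj(0) + 5*(4)*conj(0)]
      = (1/20)[(24) + (8) + (-4 + 2*sqrt(5)) + (-6*sqrt(5) - 12) + (-2*sqrt(5) - 4) + (-12 + 6*sqrt(5)) + (0) + (0)] = 0/20 = 0
  <chi_rho, chi_7> = (1/20)[1*(12)*conj(2) + 1*(4)*conj(-2) + 2*(3/2 - sqrt(5)/2)*conj(1/2 - sqrt(5)/2) + 2*(3*sqrt(5)/2 + 9/2)*conj(-sqrt(5)/2 - 1/2) + 2*(sqrt(5)/2 + 3/2)*conj(1/2 + sqrt(5)/2) + 2*(9/2 - 3*sqrt(5)/2)*conj(-1/2 + sqrt(5)/2) + 5*(0)*conj(0) + 5*(4)*conj(0)]
      = (1/20)[(24) + (-8) + (4 - 2*sqrt(5)) + (-6*sqrt(5) - 12) + (4 + 2*sqrt(5)) + (-12 + 6*sqrt(5)) + (0) + (0)] = 0/20 = 0
  <chi_rho, chi_8> = (1/20)[1*(12)*conj(2) + 1*(4)*conj(2) + 2*(3/2 - sqrt(5)/2)*conj(-sqrt(5)/2 - 1/2) + 2*(3*sqrt(5)/2 + 9/2)*conj(-1/2 + sqrt(5)/2) + 2*(sqrt(5)/2 + 3/2)*conj(-1/2 + sqrt(5)/2) + 2*(9/2 - 3*sqrt(5)/2)*conj(-sqrt(5)/2 - 1/2) + 5*(0)*conj(0) + 5*(4)*conj(0)]
      = (1/20)[(24) + (8) + (1 - sqrt(5)) + (3 + 3*sqrt(5)) + (1 + sqrt(5)) + (3 - 3*sqrt(5)) + (0) + (0)] = 40/20 = 2
Dimension check: dim(rho) = sum (mult * dim) = 3*1 + 1*1 + 0*1 + 2*1 + 1*2 + 0*2 + 0*2 + 2*2 = 12 = chi_rho(e) = 12.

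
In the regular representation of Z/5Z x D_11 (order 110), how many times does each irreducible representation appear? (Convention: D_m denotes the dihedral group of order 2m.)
Each irreducible V_i of dimension d_i appears with multiplicity d_i, i.e. rho_reg = (direct sum over all irreducibles V_i) d_i V_i. The irreducible dimensions for Z/5Z x D_11 are 1, 1, 1, 1, 1, 1, 1, 1, 1, 1, 2, 2, 2, 2, 2, 2, 2, 2, 2, 2, 2, 2, 2, 2, 2, 2, 2, 2, 2, 2, 2, 2, 2, 2, 2: 10 irreducibles of dimension 1, each with multiplicity 1; 25 irreducibles of dimension 2, each with multiplicity 2. Total dimension 10*1*1 + 25*2*2 = 110 = |G|.

Explanation: General theorem: in the regular representation of a finite group G, each irreducible appears with multiplicity equal to its dimension. Check: dim(rho_reg) = sum d_i^2 = 1 + 1 + 1 + 1 + 1 + 1 + 1 + 1 + 1 + 1 + 4 + 4 + 4 + 4 + 4 + 4 + 4 + 4 + 4 + 4 + 4 + 4 + 4 + 4 + 4 + 4 + 4 + 4 + 4 + 4 + 4 + 4 + 4 + 4 + 4 = 110 = |G|.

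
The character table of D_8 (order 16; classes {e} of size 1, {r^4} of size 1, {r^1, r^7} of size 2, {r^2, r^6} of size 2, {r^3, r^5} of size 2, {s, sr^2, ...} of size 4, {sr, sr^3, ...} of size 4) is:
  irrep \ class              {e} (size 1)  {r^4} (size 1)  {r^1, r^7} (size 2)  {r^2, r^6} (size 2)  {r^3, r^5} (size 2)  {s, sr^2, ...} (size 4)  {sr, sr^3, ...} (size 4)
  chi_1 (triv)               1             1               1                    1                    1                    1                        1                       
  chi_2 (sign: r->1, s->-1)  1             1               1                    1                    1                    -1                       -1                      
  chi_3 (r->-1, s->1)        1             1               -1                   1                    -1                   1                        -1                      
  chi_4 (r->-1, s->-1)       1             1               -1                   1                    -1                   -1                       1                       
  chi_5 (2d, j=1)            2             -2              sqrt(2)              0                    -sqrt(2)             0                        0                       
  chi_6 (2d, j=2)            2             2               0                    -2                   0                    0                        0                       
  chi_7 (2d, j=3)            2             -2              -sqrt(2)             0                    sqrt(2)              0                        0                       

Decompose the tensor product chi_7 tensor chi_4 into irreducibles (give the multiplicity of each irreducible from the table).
chi_7 tensor chi_4 = chi_5 (all other irreducibles have multiplicity 0).

Reasoning: The character of a tensor product is the pointwise product (chi_7 * chi_4)(C) = chi_7(C) * chi_4(C):
  {e}: (2)*(1), {r^4}: (-2)*(1), {r^1, r^7}: (-sqrt(2))*(-1), {r^2, r^6}: (0)*(1), {r^3, r^5}: (sqrt(2))*(-1), {s, sr^2, ...}: (0)*(-1), {sr, sr^3, ...}: (0)*(1)
so (chi_7 * chi_4) takes values
  {e} -> 2, {r^4} -> -2, {r^1, r^7} -> sqrt(2), {r^2, r^6} -> 0, {r^3, r^5} -> -sqrt(2), {s, sr^2, ...} -> 0, {sr, sr^3, ...} -> 0.
Now take the inner product of this character with each irreducible chi from the table, <chi_7*chi_4, chi> = (1/16) sum_C |C| (chi_7*chi_4)(C) conj(chi(C)):
  <chi_7*chi_4, chi_1> = (1/16)[1*(2)*conj(1) + 1*(-2)*conj(1) + 2*(sqrt(2))*conj(1) + 2*(0)*conj(1) + 2*(-sqrt(2))*conj(1) + 4*(0)*conj(1) + 4*(0)*conj(1)]
      = (1/16)[(2) + (-2) + (2*sqrt(2)) + (0) + (-2*sqrt(2)) + (0) + (0)] = 0/16 = 0
  <chi_7*chi_4, chi_2> = (1/16)[1*(2)*conj(1) + 1*(-2)*conj(1) + 2*(sqrt(2))*conj(1) + 2*(0)*conj(1) + 2*(-sqrt(2))*conj(1) + 4*(0)*conj(-1) + 4*(0)*conj(-1)]
      = (1/16)[(2) + (-2) + (2*sqrt(2)) + (0) + (-2*sqrt(2)) + (0) + (0)] = 0/16 = 0
  <chi_7*chi_4, chi_3> = (1/16)[1*(2)*conj(1) + 1*(-2)*conj(1) + 2*(sqrt(2))*conj(-1) + 2*(0)*conj(1) + 2*(-sqrt(2))*conj(-1) + 4*(0)*conj(1) + 4*(0)*conj(-1)]
      = (1/16)[(2) + (-2) + (-2*sqrt(2)) + (0) + (2*sqrt(2)) + (0) + (0)] = 0/16 = 0
  <chi_7*chi_4, chi_4> = (1/16)[1*(2)*conj(1) + 1*(-2)*conj(1) + 2*(sqrt(2))*conj(-1) + 2*(0)*conj(1) + 2*(-sqrt(2))*conj(-1) + 4*(0)*conj(-1) + 4*(0)*conj(1)]
      = (1/16)[(2) + (-2) + (-2*sqrt(2)) + (0) + (2*sqrt(2)) + (0) + (0)] = 0/16 = 0
  <chi_7*chi_4, chi_5> = (1/16)[1*(2)*conj(2) + 1*(-2)*conj(-2) + 2*(sqrt(2))*conj(sqrt(2)) + 2*(0)*conj(0) + 2*(-sqrt(2))*conj(-sqrt(2)) + 4*(0)*conj(0) + 4*(0)*conj(0)]
      = (1/16)[(4) + (4) + (4) + (0) + (4) + (0) + (0)] = 16/16 = 1
  <chi_7*chi_4, chi_6> = (1/16)[1*(2)*conj(2) + 1*(-2)*conj(2) + 2*(sqrt(2))*conj(0) + 2*(0)*conj(-2) + 2*(-sqrt(2))*conj(0) + 4*(0)*conj(0) + 4*(0)*conj(0)]
      = (1/16)[(4) + (-4) + (0) + (0) + (0) + (0) + (0)] = 0/16 = 0
  <chi_7*chi_4, chi_7> = (1/16)[1*(2)*conj(2) + 1*(-2)*conj(-2) + 2*(sqrt(2))*conj(-sqrt(2)) + 2*(0)*conj(0) + 2*(-sqrt(2))*conj(sqrt(2)) + 4*(0)*conj(0) + 4*(0)*conj(0)]
      = (1/16)[(4) + (4) + (-4) + (0) + (-4) + (0) + (0)] = 0/16 = 0
Hence the multiplicities are chi_5: 1. Dimension check: dim(chi_7)*dim(chi_4) = 2*1 = 2 and sum (mult * dim) = 1*2 = 2.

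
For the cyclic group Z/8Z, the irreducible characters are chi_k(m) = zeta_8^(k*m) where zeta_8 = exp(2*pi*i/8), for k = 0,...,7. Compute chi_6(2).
chi_6(2) = zeta_8^12 = -1

Proof sketch: chi_6(2) = zeta_8^(6*2) = zeta_8^12. Since zeta_8^8 = 1, this equals zeta_8^4 = exp(2*pi*i*4/8) = -1.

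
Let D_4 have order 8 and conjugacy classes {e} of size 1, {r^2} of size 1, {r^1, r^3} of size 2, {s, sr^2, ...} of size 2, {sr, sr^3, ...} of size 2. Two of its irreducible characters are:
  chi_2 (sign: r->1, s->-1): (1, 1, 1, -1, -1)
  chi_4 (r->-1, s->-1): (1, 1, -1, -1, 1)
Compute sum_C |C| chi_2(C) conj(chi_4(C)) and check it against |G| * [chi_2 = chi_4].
Sum = 0; so <chi_2, chi_4> = 0 (distinct irreducibles are orthogonal).

Why: Compute term by term over conjugacy classes (|C| * chi_2(C) * conj(chi_4(C))):
  1*(1)*conj(1) + 1*(1)*conj(1) + 2*(1)*conj(-1) + 2*(-1)*conj(-1) + 2*(-1)*conj(1)
  = (1) + (1) + (-2) + (2) + (-2)
  = 0.
Dividing by |G| = 8 gives 0/8 = 0, matching the row-orthogonality relation <chi_2, chi_4> = [chi_2 = chi_4].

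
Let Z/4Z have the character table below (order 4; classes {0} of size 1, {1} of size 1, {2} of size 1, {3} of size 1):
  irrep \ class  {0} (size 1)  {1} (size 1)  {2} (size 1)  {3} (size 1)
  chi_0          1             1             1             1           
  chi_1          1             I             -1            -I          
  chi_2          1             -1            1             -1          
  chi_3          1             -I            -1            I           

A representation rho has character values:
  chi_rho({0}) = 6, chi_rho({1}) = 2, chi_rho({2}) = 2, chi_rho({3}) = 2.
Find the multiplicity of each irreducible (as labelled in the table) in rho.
Multiplicities: chi_0: 3, chi_1: 1, chi_2: 1, chi_3: 1.

Reasoning: Use <chi_rho, chi> = (1/|G|) sum_C |C| * chi_rho(C) * conj(chi(C)) with |G| = 4 for each irreducible chi in the table:
  <chi_rho, chi_0> = (1/4)[1*(6)*conj(1) + 1*(2)*conj(1) + 1*(2)*conj(1) + 1*(2)*conj(1)]
      = (1/4)[(6) + (2) + (2) + (2)] = 12/4 = 3
  <chi_rho, chi_1> = (1/4)[1*(6)*conj(1) + 1*(2)*conj(I) + 1*(2)*conj(-1) + 1*(2)*conj(-I)]
      = (1/4)[(6) + (-2*I) + (-2) + (2*I)] = 4/4 = 1
  <chi_rho, chi_2> = (1/4)[1*(6)*conj(1) + 1*(2)*conj(-1) + 1*(2)*conj(1) + 1*(2)*conj(-1)]
      = (1/4)[(6) + (-2) + (2) + (-2)] = 4/4 = 1
  <chi_rho, chi_3> = (1/4)[1*(6)*conj(1) + 1*(2)*conj(-I) + 1*(2)*conj(-1) + 1*(2)*conj(I)]
      = (1/4)[(6) + (2*I) + (-2) + (-2*I)] = 4/4 = 1
(Exp terms are combined using exp(i*s)*conj(exp(i*t)) = exp(i*(s-t)), and sums of them are collapsed using the identity that for every m > 1 the m distinct m-th roots of unity sum to 0, e.g. 1 + exp(2*I*pi/3) + exp(-2*I*pi/3) = 0.)
Dimension check: dim(rho) = sum (mult * dim) = 3*1 + 1*1 + 1*1 + 1*1 = 6 = chi_rho(e) = 6.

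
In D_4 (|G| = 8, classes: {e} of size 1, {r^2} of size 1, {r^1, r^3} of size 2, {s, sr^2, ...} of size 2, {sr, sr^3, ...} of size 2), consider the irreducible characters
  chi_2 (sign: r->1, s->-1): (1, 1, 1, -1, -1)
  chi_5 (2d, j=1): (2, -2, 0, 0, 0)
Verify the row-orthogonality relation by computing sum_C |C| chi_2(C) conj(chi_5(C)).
Sum = 0; so <chi_2, chi_5> = 0 (distinct irreducibles are orthogonal).

Reasoning: Compute term by term over conjugacy classes (|C| * chi_2(C) * conj(chi_5(C))):
  1*(1)*conj(2) + 1*(1)*conj(-2) + 2*(1)*conj(0) + 2*(-1)*conj(0) + 2*(-1)*conj(0)
  = (2) + (-2) + (0) + (0) + (0)
  = 0.
Dividing by |G| = 8 gives 0/8 = 0, matching the row-orthogonality relation <chi_2, chi_5> = [chi_2 = chi_5].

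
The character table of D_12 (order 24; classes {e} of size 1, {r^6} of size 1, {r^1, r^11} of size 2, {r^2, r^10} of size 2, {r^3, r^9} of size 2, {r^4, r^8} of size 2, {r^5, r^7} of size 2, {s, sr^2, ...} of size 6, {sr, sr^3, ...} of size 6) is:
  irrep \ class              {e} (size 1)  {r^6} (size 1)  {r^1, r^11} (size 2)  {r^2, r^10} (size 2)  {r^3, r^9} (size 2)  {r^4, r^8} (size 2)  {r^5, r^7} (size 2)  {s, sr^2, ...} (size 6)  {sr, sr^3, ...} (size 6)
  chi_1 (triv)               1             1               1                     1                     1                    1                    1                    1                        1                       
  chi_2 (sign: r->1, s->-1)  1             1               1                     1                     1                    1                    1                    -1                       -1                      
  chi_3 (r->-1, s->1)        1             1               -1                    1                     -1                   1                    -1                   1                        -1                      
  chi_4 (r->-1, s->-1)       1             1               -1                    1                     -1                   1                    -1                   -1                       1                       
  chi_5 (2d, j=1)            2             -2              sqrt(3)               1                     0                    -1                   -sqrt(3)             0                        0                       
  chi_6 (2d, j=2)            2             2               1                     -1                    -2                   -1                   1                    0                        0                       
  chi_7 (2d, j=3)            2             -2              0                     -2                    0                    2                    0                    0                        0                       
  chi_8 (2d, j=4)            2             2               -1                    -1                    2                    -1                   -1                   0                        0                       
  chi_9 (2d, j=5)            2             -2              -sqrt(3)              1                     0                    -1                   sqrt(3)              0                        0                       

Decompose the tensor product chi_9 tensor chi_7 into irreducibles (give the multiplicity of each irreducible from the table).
chi_9 tensor chi_7 = chi_6 + chi_8 (all other irreducibles have multiplicity 0).

Proof sketch: The character of a tensor product is the pointwise product (chi_9 * chi_7)(C) = chi_9(C) * chi_7(C):
  {e}: (2)*(2), {r^6}: (-2)*(-2), {r^1, r^11}: (-sqrt(3))*(0), {r^2, r^10}: (1)*(-2), {r^3, r^9}: (0)*(0), {r^4, r^8}: (-1)*(2), {r^5, r^7}: (sqrt(3))*(0), {s, sr^2, ...}: (0)*(0), {sr, sr^3, ...}: (0)*(0)
so (chi_9 * chi_7) takes values
  {e} -> 4, {r^6} -> 4, {r^1, r^11} -> 0, {r^2, r^10} -> -2, {r^3, r^9} -> 0, {r^4, r^8} -> -2, {r^5, r^7} -> 0, {s, sr^2, ...} -> 0, {sr, sr^3, ...} -> 0.
Now take the inner product of this character with each irreducible chi from the table, <chi_9*chi_7, chi> = (1/24) sum_C |C| (chi_9*chi_7)(C) conj(chi(C)):
  <chi_9*chi_7, chi_1> = (1/24)[1*(4)*conj(1) + 1*(4)*conj(1) + 2*(0)*conj(1) + 2*(-2)*conj(1) + 2*(0)*conj(1) + 2*(-2)*conj(1) + 2*(0)*conj(1) + 6*(0)*conj(1) + 6*(0)*conj(1)]
      = (1/24)[(4) + (4) + (0) + (-4) + (0) + (-4) + (0) + (0) + (0)] = 0/24 = 0
  <chi_9*chi_7, chi_2> = (1/24)[1*(4)*conj(1) + 1*(4)*conj(1) + 2*(0)*conj(1) + 2*(-2)*conj(1) + 2*(0)*conj(1) + 2*(-2)*conj(1) + 2*(0)*conj(1) + 6*(0)*conj(-1) + 6*(0)*conj(-1)]
      = (1/24)[(4) + (4) + (0) + (-4) + (0) + (-4) + (0) + (0) + (0)] = 0/24 = 0
  <chi_9*chi_7, chi_3> = (1/24)[1*(4)*conj(1) + 1*(4)*conj(1) + 2*(0)*conj(-1) + 2*(-2)*conj(1) + 2*(0)*conj(-1) + 2*(-2)*conj(1) + 2*(0)*conj(-1) + 6*(0)*conj(1) + 6*(0)*conj(-1)]
      = (1/24)[(4) + (4) + (0) + (-4) + (0) + (-4) + (0) + (0) + (0)] = 0/24 = 0
  <chi_9*chi_7, chi_4> = (1/24)[1*(4)*conj(1) + 1*(4)*conj(1) + 2*(0)*conj(-1) + 2*(-2)*conj(1) + 2*(0)*conj(-1) + 2*(-2)*conj(1) + 2*(0)*conj(-1) + 6*(0)*conj(-1) + 6*(0)*conj(1)]
      = (1/24)[(4) + (4) + (0) + (-4) + (0) + (-4) + (0) + (0) + (0)] = 0/24 = 0
  <chi_9*chi_7, chi_5> = (1/24)[1*(4)*conj(2) + 1*(4)*conj(-2) + 2*(0)*conj(sqrt(3)) + 2*(-2)*conj(1) + 2*(0)*conj(0) + 2*(-2)*conj(-1) + 2*(0)*conj(-sqrt(3)) + 6*(0)*conj(0) + 6*(0)*conj(0)]
      = (1/24)[(8) + (-8) + (0) + (-4) + (0) + (4) + (0) + (0) + (0)] = 0/24 = 0
  <chi_9*chi_7, chi_6> = (1/24)[1*(4)*conj(2) + 1*(4)*conj(2) + 2*(0)*conj(1) + 2*(-2)*conj(-1) + 2*(0)*conj(-2) + 2*(-2)*conj(-1) + 2*(0)*conj(1) + 6*(0)*conj(0) + 6*(0)*conj(0)]
      = (1/24)[(8) + (8) + (0) + (4) + (0) + (4) + (0) + (0) + (0)] = 24/24 = 1
  <chi_9*chi_7, chi_7> = (1/24)[1*(4)*conj(2) + 1*(4)*conj(-2) + 2*(0)*conj(0) + 2*(-2)*conj(-2) + 2*(0)*conj(0) + 2*(-2)*conj(2) + 2*(0)*conj(0) + 6*(0)*conj(0) + 6*(0)*conj(0)]
      = (1/24)[(8) + (-8) + (0) + (8) + (0) + (-8) + (0) + (0) + (0)] = 0/24 = 0
  <chi_9*chi_7, chi_8> = (1/24)[1*(4)*conj(2) + 1*(4)*conj(2) + 2*(0)*conj(-1) + 2*(-2)*conj(-1) + 2*(0)*conj(2) + 2*(-2)*conj(-1) + 2*(0)*conj(-1) + 6*(0)*conj(0) + 6*(0)*conj(0)]
      = (1/24)[(8) + (8) + (0) + (4) + (0) + (4) + (0) + (0) + (0)] = 24/24 = 1
  <chi_9*chi_7, chi_9> = (1/24)[1*(4)*conj(2) + 1*(4)*conj(-2) + 2*(0)*conj(-sqrt(3)) + 2*(-2)*conj(1) + 2*(0)*conj(0) + 2*(-2)*conj(-1) + 2*(0)*conj(sqrt(3)) + 6*(0)*conj(0) + 6*(0)*conj(0)]
      = (1/24)[(8) + (-8) + (0) + (-4) + (0) + (4) + (0) + (0) + (0)] = 0/24 = 0
Hence the multiplicities are chi_6: 1, chi_8: 1. Dimension check: dim(chi_9)*dim(chi_7) = 2*2 = 4 and sum (mult * dim) = 1*2 + 1*2 = 4.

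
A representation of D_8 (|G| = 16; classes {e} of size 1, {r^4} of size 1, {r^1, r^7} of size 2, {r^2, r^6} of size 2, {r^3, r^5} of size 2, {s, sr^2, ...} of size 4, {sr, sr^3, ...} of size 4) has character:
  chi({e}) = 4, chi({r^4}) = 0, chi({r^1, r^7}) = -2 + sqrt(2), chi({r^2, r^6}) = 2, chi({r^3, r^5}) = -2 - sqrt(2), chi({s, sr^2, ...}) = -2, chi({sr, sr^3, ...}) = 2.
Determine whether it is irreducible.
Not irreducible (reducible): <chi, chi> = 5 > 1.

Solution. <chi, chi> = (1/|G|) sum_C |C| * |chi(C)|^2 = (1/16)[1*|4|^2 + 1*|0|^2 + 2*|-2 + sqrt(2)|^2 + 2*|2|^2 + 2*|-2 - sqrt(2)|^2 + 4*|-2|^2 + 4*|2|^2]
  = (1/16)[(16) + (0) + (12 - 8*sqrt(2)) + (8) + (8*sqrt(2) + 12) + (16) + (16)] = 80/16 = 5.
A character is irreducible iff <chi, chi> = 1, so this representation is reducible.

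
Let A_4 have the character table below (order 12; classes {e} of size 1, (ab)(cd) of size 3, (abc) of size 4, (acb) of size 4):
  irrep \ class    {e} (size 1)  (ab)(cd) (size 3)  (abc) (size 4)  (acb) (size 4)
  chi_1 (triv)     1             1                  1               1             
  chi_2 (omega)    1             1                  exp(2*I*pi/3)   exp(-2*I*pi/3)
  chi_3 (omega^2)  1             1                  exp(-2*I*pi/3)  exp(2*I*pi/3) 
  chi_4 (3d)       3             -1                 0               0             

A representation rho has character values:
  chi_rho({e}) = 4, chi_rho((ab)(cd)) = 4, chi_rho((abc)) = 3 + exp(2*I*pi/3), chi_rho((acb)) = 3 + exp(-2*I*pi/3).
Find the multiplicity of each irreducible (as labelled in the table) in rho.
Multiplicities: chi_1: 3, chi_2: 1, chi_3: 0, chi_4: 0.

Explanation: Use <chi_rho, chi> = (1/|G|) sum_C |C| * chi_rho(C) * conj(chi(C)) with |G| = 12 for each irreducible chi in the table:
  <chi_rho, chi_1> = (1/12)[1*(4)*conj(1) + 3*(4)*conj(1) + 4*(3 + exp(2*I*pi/3))*conj(1) + 4*(3 + exp(-2*I*pi/3))*conj(1)]
      = (1/12)[(4) + (12) + (12 + 4*exp(2*I*pi/3)) + (12 + 4*exp(-2*I*pi/3))] = 36/12 = 3
  <chi_rho, chi_2> = (1/12)[1*(4)*conj(1) + 3*(4)*conj(1) + 4*(3 + exp(2*I*pi/3))*conj(exp(2*I*pi/3)) + 4*(3 + exp(-2*I*pi/3))*conj(exp(-2*I*pi/3))]
      = (1/12)[(4) + (12) + (4 + 12*exp(-2*I*pi/3)) + (4 + 12*exp(2*I*pi/3))] = 12/12 = 1
  <chi_rho, chi_3> = (1/12)[1*(4)*conj(1) + 3*(4)*conj(1) + 4*(3 + exp(2*I*pi/3))*conj(exp(-2*I*pi/3)) + 4*(3 + exp(-2*I*pi/3))*conj(exp(2*I*pi/3))]
      = (1/12)[(4) + (12) + (4*exp(-2*I*pi/3) + 12*exp(2*I*pi/3)) + (12*exp(-2*I*pi/3) + 4*exp(2*I*pi/3))] = 0/12 = 0
  <chi_rho, chi_4> = (1/12)[1*(4)*conj(3) + 3*(4)*conj(-1) + 4*(3 + exp(2*I*pi/3))*conj(0) + 4*(3 + exp(-2*I*pi/3))*conj(0)]
      = (1/12)[(12) + (-12) + (0) + (0)] = 0/12 = 0
(Exp terms are combined using exp(i*s)*conj(exp(i*t)) = exp(i*(s-t)), and sums of them are collapsed using the identity that for every m > 1 the m distinct m-th roots of unity sum to 0, e.g. 1 + exp(2*I*pi/3) + exp(-2*I*pi/3) = 0.)
Dimension check: dim(rho) = sum (mult * dim) = 3*1 + 1*1 + 0*1 + 0*3 = 4 = chi_rho(e) = 4.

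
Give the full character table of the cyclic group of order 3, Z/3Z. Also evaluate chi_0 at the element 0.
Character table of Z/3Z (irreps indexed chi_0,...,chi_2 with chi_k(m) = zeta_3^(k*m), zeta_3 = exp(2*pi*i/3)):
  irrep \ class  {0} (size 1)  {1} (size 1)    {2} (size 1)  
  chi_0          1             1               1             
  chi_1          1             exp(2*I*pi/3)   exp(-2*I*pi/3)
  chi_2          1             exp(-2*I*pi/3)  exp(2*I*pi/3) 

Spot check: chi_0(0) = zeta_3^(0*0) = zeta_3^0 = 1.

Explanation: Z/3Z is abelian, so all 3 irreducible complex representations are 1-dimensional. They are given by chi_k(m) = zeta_3^(k*m) for k = 0,...,2. Row orthogonality: sum_m chi_k(m) conj(chi_l(m)) = 3 * [k = l].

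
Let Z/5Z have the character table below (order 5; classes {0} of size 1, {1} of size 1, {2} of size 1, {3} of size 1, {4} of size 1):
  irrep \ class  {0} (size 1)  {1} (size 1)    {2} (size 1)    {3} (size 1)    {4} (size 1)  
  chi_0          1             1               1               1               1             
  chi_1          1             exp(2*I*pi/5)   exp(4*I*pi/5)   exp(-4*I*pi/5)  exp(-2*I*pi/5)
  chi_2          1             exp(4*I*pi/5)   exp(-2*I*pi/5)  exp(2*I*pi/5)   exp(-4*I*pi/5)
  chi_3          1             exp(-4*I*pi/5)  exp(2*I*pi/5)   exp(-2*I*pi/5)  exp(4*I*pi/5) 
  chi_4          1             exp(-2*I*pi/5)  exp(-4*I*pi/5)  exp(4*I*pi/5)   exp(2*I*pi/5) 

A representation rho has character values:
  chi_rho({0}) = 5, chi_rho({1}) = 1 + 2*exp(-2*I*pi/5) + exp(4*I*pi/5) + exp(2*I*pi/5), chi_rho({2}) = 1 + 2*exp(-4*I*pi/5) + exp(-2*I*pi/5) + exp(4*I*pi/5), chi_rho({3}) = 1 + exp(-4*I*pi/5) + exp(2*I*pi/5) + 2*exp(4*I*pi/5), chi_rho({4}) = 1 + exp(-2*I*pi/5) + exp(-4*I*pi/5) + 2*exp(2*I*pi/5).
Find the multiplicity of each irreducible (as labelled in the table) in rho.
Multiplicities: chi_0: 1, chi_1: 1, chi_2: 1, chi_3: 0, chi_4: 2.

Solution. Use <chi_rho, chi> = (1/|G|) sum_C |C| * chi_rho(C) * conj(chi(C)) with |G| = 5 for each irreducible chi in the table:
  <chi_rho, chi_0> = (1/5)[1*(5)*conj(1) + 1*(1 + 2*exp(-2*I*pi/5) + exp(4*I*pi/5) + exp(2*I*pi/5))*conj(1) + 1*(1 + 2*exp(-4*I*pi/5) + exp(-2*I*pi/5) + exp(4*I*pi/5))*conj(1) + 1*(1 + exp(-4*I*pi/5) + exp(2*I*pi/5) + 2*exp(4*I*pi/5))*conj(1) + 1*(1 + exp(-2*I*pi/5) + exp(-4*I*pi/5) + 2*exp(2*I*pi/5))*conj(1)]
      = (1/5)[(5) + (1 + 2*exp(-2*I*pi/5) + exp(4*I*pi/5) + exp(2*I*pi/5)) + (1 + 2*exp(-4*I*pi/5) + exp(-2*I*pi/5) + exp(4*I*pi/5)) + (1 + exp(-4*I*pi/5) + exp(2*I*pi/5) + 2*exp(4*I*pi/5)) + (1 + exp(-2*I*pi/5) + exp(-4*I*pi/5) + 2*exp(2*I*pi/5))] = 5/5 = 1
  <chi_rho, chi_1> = (1/5)[1*(5)*conj(1) + 1*(1 + 2*exp(-2*I*pi/5) + exp(4*I*pi/5) + exp(2*I*pi/5))*conj(exp(2*I*pi/5)) + 1*(1 + 2*exp(-4*I*pi/5) + exp(-2*I*pi/5) + exp(4*I*pi/5))*conj(exp(4*I*pi/5)) + 1*(1 + exp(-4*I*pi/5) + exp(2*I*pi/5) + 2*exp(4*I*pi/5))*conj(exp(-4*I*pi/5)) + 1*(1 + exp(-2*I*pi/5) + exp(-4*I*pi/5) + 2*exp(2*I*pi/5))*conj(exp(-2*I*pi/5))]
      = (1/5)[(5) + (1 + 2*exp(-4*I*pi/5) + exp(-2*I*pi/5) + exp(2*I*pi/5)) + (1 + exp(-4*I*pi/5) + exp(4*I*pi/5) + 2*exp(2*I*pi/5)) + (1 + 2*exp(-2*I*pi/5) + exp(-4*I*pi/5) + exp(4*I*pi/5)) + (1 + exp(-2*I*pi/5) + exp(2*I*pi/5) + 2*exp(4*I*pi/5))] = 5/5 = 1
  <chi_rho, chi_2> = (1/5)[1*(5)*conj(1) + 1*(1 + 2*exp(-2*I*pi/5) + exp(4*I*pi/5) + exp(2*I*pi/5))*conj(exp(4*I*pi/5)) + 1*(1 + 2*exp(-4*I*pi/5) + exp(-2*I*pi/5) + exp(4*I*pi/5))*conj(exp(-2*I*pi/5)) + 1*(1 + exp(-4*I*pi/5) + exp(2*I*pi/5) + 2*exp(4*I*pi/5))*conj(exp(2*I*pi/5)) + 1*(1 + exp(-2*I*pi/5) + exp(-4*I*pi/5) + 2*exp(2*I*pi/5))*conj(exp(-4*I*pi/5))]
      = (1/5)[(5) + (1 + exp(-2*I*pi/5) + exp(-4*I*pi/5) + 2*exp(4*I*pi/5)) + (1 + 2*exp(-2*I*pi/5) + exp(-4*I*pi/5) + exp(2*I*pi/5)) + (1 + exp(-2*I*pi/5) + exp(4*I*pi/5) + 2*exp(2*I*pi/5)) + (1 + 2*exp(-4*I*pi/5) + exp(4*I*pi/5) + exp(2*I*pi/5))] = 5/5 = 1
  <chi_rho, chi_3> = (1/5)[1*(5)*conj(1) + 1*(1 + 2*exp(-2*I*pi/5) + exp(4*I*pi/5) + exp(2*I*pi/5))*conj(exp(-4*I*pi/5)) + 1*(1 + 2*exp(-4*I*pi/5) + exp(-2*I*pi/5) + exp(4*I*pi/5))*conj(exp(2*I*pi/5)) + 1*(1 + exp(-4*I*pi/5) + exp(2*I*pi/5) + 2*exp(4*I*pi/5))*conj(exp(-2*I*pi/5)) + 1*(1 + exp(-2*I*pi/5) + exp(-4*I*pi/5) + 2*exp(2*I*pi/5))*conj(exp(4*I*pi/5))]
      = (1/5)[(5) + (exp(-2*I*pi/5) + exp(-4*I*pi/5) + exp(4*I*pi/5) + 2*exp(2*I*pi/5)) + (exp(-2*I*pi/5) + exp(-4*I*pi/5) + exp(2*I*pi/5) + 2*exp(4*I*pi/5)) + (2*exp(-4*I*pi/5) + exp(-2*I*pi/5) + exp(4*I*pi/5) + exp(2*I*pi/5)) + (2*exp(-2*I*pi/5) + exp(-4*I*pi/5) + exp(4*I*pi/5) + exp(2*I*pi/5))] = 0/5 = 0
  <chi_rho, chi_4> = (1/5)[1*(5)*conj(1) + 1*(1 + 2*exp(-2*I*pi/5) + exp(4*I*pi/5) + exp(2*I*pi/5))*conj(exp(-2*I*pi/5)) + 1*(1 + 2*exp(-4*I*pi/5) + exp(-2*I*pi/5) + exp(4*I*pi/5))*conj(exp(-4*I*pi/5)) + 1*(1 + exp(-4*I*pi/5) + exp(2*I*pi/5) + 2*exp(4*I*pi/5))*conj(exp(4*I*pi/5)) + 1*(1 + exp(-2*I*pi/5) + exp(-4*I*pi/5) + 2*exp(2*I*pi/5))*conj(exp(2*I*pi/5))]
      = (1/5)[(5) + (2 + exp(-4*I*pi/5) + exp(4*I*pi/5) + exp(2*I*pi/5)) + (2 + exp(-2*I*pi/5) + exp(4*I*pi/5) + exp(2*I*pi/5)) + (2 + exp(-2*I*pi/5) + exp(-4*I*pi/5) + exp(2*I*pi/5)) + (2 + exp(-2*I*pi/5) + exp(-4*I*pi/5) + exp(4*I*pi/5))] = 10/5 = 2
(Exp terms are combined using exp(i*s)*conj(exp(i*t)) = exp(i*(s-t)), and sums of them are collapsed using the identity that for every m > 1 the m distinct m-th roots of unity sum to 0, e.g. 1 + exp(2*I*pi/3) + exp(-2*I*pi/3) = 0.)
Dimension check: dim(rho) = sum (mult * dim) = 1*1 + 1*1 + 1*1 + 0*1 + 2*1 = 5 = chi_rho(e) = 5.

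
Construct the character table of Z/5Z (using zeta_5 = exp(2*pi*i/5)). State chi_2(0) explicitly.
Character table of Z/5Z (irreps indexed chi_0,...,chi_4 with chi_k(m) = zeta_5^(k*m), zeta_5 = exp(2*pi*i/5)):
  irrep \ class  {0} (size 1)  {1} (size 1)    {2} (size 1)    {3} (size 1)    {4} (size 1)  
  chi_0          1             1               1               1               1             
  chi_1          1             exp(2*I*pi/5)   exp(4*I*pi/5)   exp(-4*I*pi/5)  exp(-2*I*pi/5)
  chi_2          1             exp(4*I*pi/5)   exp(-2*I*pi/5)  exp(2*I*pi/5)   exp(-4*I*pi/5)
  chi_3          1             exp(-4*I*pi/5)  exp(2*I*pi/5)   exp(-2*I*pi/5)  exp(4*I*pi/5) 
  chi_4          1             exp(-2*I*pi/5)  exp(-4*I*pi/5)  exp(4*I*pi/5)   exp(2*I*pi/5) 

Spot check: chi_2(0) = zeta_5^(2*0) = zeta_5^0 = 1.

Solution. Z/5Z is abelian, so all 5 irreducible complex representations are 1-dimensional. They are given by chi_k(m) = zeta_5^(k*m) for k = 0,...,4. Row orthogonality: sum_m chi_k(m) conj(chi_l(m)) = 5 * [k = l].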